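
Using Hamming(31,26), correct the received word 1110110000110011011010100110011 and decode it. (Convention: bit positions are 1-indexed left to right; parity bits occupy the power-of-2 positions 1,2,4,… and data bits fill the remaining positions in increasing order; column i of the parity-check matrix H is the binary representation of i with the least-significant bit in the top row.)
Syndrome s = H · r^T (mod 2), r = 1110110000110011011010100110011:
  s[0] = (1010101010101010101010101010101)·(1110110000110011011010100110011) mod 2 = 1+0+1+0+1+0+0+0+0+0+1+0+0+0+1+0+0+0+1+0+1+0+1+0+0+0+1+0+0+0+1 mod 2 = 0
  s[1] = (0110011001100110011001100110011)·(1110110000110011011010100110011) mod 2 = 0+1+1+0+0+1+0+0+0+0+1+0+0+0+1+0+0+1+1+0+0+0+1+0+0+1+1+0+0+1+1 mod 2 = 0
  s[2] = (0001111000011110000111100001111)·(1110110000110011011010100110011) mod 2 = 0+0+0+0+1+1+0+0+0+0+0+1+0+0+1+0+0+0+0+0+1+0+1+0+0+0+0+0+0+1+1 mod 2 = 0
  s[3] = (0000000111111110000000011111111)·(1110110000110011011010100110011) mod 2 = 0+0+0+0+0+0+0+0+0+0+1+1+0+0+1+0+0+0+0+0+0+0+0+0+0+1+1+0+0+1+1 mod 2 = 1
  s[4] = (0000000000000001111111111111111)·(1110110000110011011010100110011) mod 2 = 0+0+0+0+0+0+0+0+0+0+0+0+0+0+0+1+0+1+1+0+1+0+1+0+0+1+1+0+0+1+1 mod 2 = 1
Syndrome = 00011
Column 24 of H equals this syndrome → error at bit 24 (1-indexed).
Flip bit 24: 1110110000110011011010100110011 → 1110110000110011011010110110011
Extract data bits at positions {3,5,6,7,9,10,11,12,13,14,15,17,18,19,20,21,22,23,24,25,26,27,28,29,30,31}: 11100011001011010110110011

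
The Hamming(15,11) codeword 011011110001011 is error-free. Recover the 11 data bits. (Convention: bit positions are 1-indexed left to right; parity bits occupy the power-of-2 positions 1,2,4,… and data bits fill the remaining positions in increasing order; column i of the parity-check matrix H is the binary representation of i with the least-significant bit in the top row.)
Parity bits occupy power-of-2 positions; data bits are at positions {3,5,6,7,9,10,11,12,13,14,15} (1-indexed).
Extract: c[3]=1 c[5]=1 c[6]=1 c[7]=1 c[9]=0 c[10]=0 c[11]=0 c[12]=1 c[13]=0 c[14]=1 c[15]=1
Data = 11110001011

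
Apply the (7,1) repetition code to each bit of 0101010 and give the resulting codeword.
Repeat each bit 7× and concatenate:
0→0000000  1→1111111  0→0000000  1→1111111  0→0000000  1→1111111  0→0000000
Codeword = 0000000111111100000001111111000000011111110000000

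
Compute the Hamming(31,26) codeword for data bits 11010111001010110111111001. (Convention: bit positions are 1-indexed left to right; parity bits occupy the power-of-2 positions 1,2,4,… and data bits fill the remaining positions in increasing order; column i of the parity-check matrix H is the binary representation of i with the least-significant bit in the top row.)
Codeword c = d · G (mod 2), d = 11010111001010110111111001:
  c[0] = d·G[:,0] = (11010111001010110111111001)·(11011010101101010101010101) mod 2 = 1+1+0+1+0+0+1+0+0+0+1+0+0+0+0+1+0+1+0+1+0+1+0+0+0+1 mod 2 = 0
  c[1] = d·G[:,1] = (11010111001010110111111001)·(10110110011011001100110011) mod 2 = 1+0+0+1+0+1+1+0+0+0+1+0+1+0+0+0+0+1+0+0+1+1+0+0+0+1 mod 2 = 0
  c[2] = d·G[:,2] = (11010111001010110111111001)·(10000000000000000000000000) mod 2 = 1+0+0+0+0+0+0+0+0+0+0+0+0+0+0+0+0+0+0+0+0+0+0+0+0+0 mod 2 = 1
  c[3] = d·G[:,3] = (11010111001010110111111001)·(01110001111000111100001111) mod 2 = 0+1+0+1+0+0+0+1+0+0+1+0+0+0+1+1+0+1+0+0+0+0+1+0+0+1 mod 2 = 1
  c[4] = d·G[:,4] = (11010111001010110111111001)·(01000000000000000000000000) mod 2 = 0+1+0+0+0+0+0+0+0+0+0+0+0+0+0+0+0+0+0+0+0+0+0+0+0+0 mod 2 = 1
  c[5] = d·G[:,5] = (11010111001010110111111001)·(00100000000000000000000000) mod 2 = 0+0+0+0+0+0+0+0+0+0+0+0+0+0+0+0+0+0+0+0+0+0+0+0+0+0 mod 2 = 0
  c[6] = d·G[:,6] = (11010111001010110111111001)·(00010000000000000000000000) mod 2 = 0+0+0+1+0+0+0+0+0+0+0+0+0+0+0+0+0+0+0+0+0+0+0+0+0+0 mod 2 = 1
  c[7] = d·G[:,7] = (11010111001010110111111001)·(00001111111000000011111111) mod 2 = 0+0+0+0+0+1+1+1+0+0+1+0+0+0+0+0+0+0+1+1+1+1+1+0+0+1 mod 2 = 0
  c[8] = d·G[:,8] = (11010111001010110111111001)·(00001000000000000000000000) mod 2 = 0+0+0+0+0+0+0+0+0+0+0+0+0+0+0+0+0+0+0+0+0+0+0+0+0+0 mod 2 = 0
  c[9] = d·G[:,9] = (11010111001010110111111001)·(00000100000000000000000000) mod 2 = 0+0+0+0+0+1+0+0+0+0+0+0+0+0+0+0+0+0+0+0+0+0+0+0+0+0 mod 2 = 1
  c[10] = d·G[:,10] = (11010111001010110111111001)·(00000010000000000000000000) mod 2 = 0+0+0+0+0+0+1+0+0+0+0+0+0+0+0+0+0+0+0+0+0+0+0+0+0+0 mod 2 = 1
  c[11] = d·G[:,11] = (11010111001010110111111001)·(00000001000000000000000000) mod 2 = 0+0+0+0+0+0+0+1+0+0+0+0+0+0+0+0+0+0+0+0+0+0+0+0+0+0 mod 2 = 1
  c[12] = d·G[:,12] = (11010111001010110111111001)·(00000000100000000000000000) mod 2 = 0+0+0+0+0+0+0+0+0+0+0+0+0+0+0+0+0+0+0+0+0+0+0+0+0+0 mod 2 = 0
  c[13] = d·G[:,13] = (11010111001010110111111001)·(00000000010000000000000000) mod 2 = 0+0+0+0+0+0+0+0+0+0+0+0+0+0+0+0+0+0+0+0+0+0+0+0+0+0 mod 2 = 0
  c[14] = d·G[:,14] = (11010111001010110111111001)·(00000000001000000000000000) mod 2 = 0+0+0+0+0+0+0+0+0+0+1+0+0+0+0+0+0+0+0+0+0+0+0+0+0+0 mod 2 = 1
  c[15] = d·G[:,15] = (11010111001010110111111001)·(00000000000111111111111111) mod 2 = 0+0+0+0+0+0+0+0+0+0+0+0+1+0+1+1+0+1+1+1+1+1+1+0+0+1 mod 2 = 0
  c[16] = d·G[:,16] = (11010111001010110111111001)·(00000000000100000000000000) mod 2 = 0+0+0+0+0+0+0+0+0+0+0+0+0+0+0+0+0+0+0+0+0+0+0+0+0+0 mod 2 = 0
  c[17] = d·G[:,17] = (11010111001010110111111001)·(00000000000010000000000000) mod 2 = 0+0+0+0+0+0+0+0+0+0+0+0+1+0+0+0+0+0+0+0+0+0+0+0+0+0 mod 2 = 1
  c[18] = d·G[:,18] = (11010111001010110111111001)·(00000000000001000000000000) mod 2 = 0+0+0+0+0+0+0+0+0+0+0+0+0+0+0+0+0+0+0+0+0+0+0+0+0+0 mod 2 = 0
  c[19] = d·G[:,19] = (11010111001010110111111001)·(00000000000000100000000000) mod 2 = 0+0+0+0+0+0+0+0+0+0+0+0+0+0+1+0+0+0+0+0+0+0+0+0+0+0 mod 2 = 1
  c[20] = d·G[:,20] = (11010111001010110111111001)·(00000000000000010000000000) mod 2 = 0+0+0+0+0+0+0+0+0+0+0+0+0+0+0+1+0+0+0+0+0+0+0+0+0+0 mod 2 = 1
  c[21] = d·G[:,21] = (11010111001010110111111001)·(00000000000000001000000000) mod 2 = 0+0+0+0+0+0+0+0+0+0+0+0+0+0+0+0+0+0+0+0+0+0+0+0+0+0 mod 2 = 0
  c[22] = d·G[:,22] = (11010111001010110111111001)·(00000000000000000100000000) mod 2 = 0+0+0+0+0+0+0+0+0+0+0+0+0+0+0+0+0+1+0+0+0+0+0+0+0+0 mod 2 = 1
  c[23] = d·G[:,23] = (11010111001010110111111001)·(00000000000000000010000000) mod 2 = 0+0+0+0+0+0+0+0+0+0+0+0+0+0+0+0+0+0+1+0+0+0+0+0+0+0 mod 2 = 1
  c[24] = d·G[:,24] = (11010111001010110111111001)·(00000000000000000001000000) mod 2 = 0+0+0+0+0+0+0+0+0+0+0+0+0+0+0+0+0+0+0+1+0+0+0+0+0+0 mod 2 = 1
  c[25] = d·G[:,25] = (11010111001010110111111001)·(00000000000000000000100000) mod 2 = 0+0+0+0+0+0+0+0+0+0+0+0+0+0+0+0+0+0+0+0+1+0+0+0+0+0 mod 2 = 1
  c[26] = d·G[:,26] = (11010111001010110111111001)·(00000000000000000000010000) mod 2 = 0+0+0+0+0+0+0+0+0+0+0+0+0+0+0+0+0+0+0+0+0+1+0+0+0+0 mod 2 = 1
  c[27] = d·G[:,27] = (11010111001010110111111001)·(00000000000000000000001000) mod 2 = 0+0+0+0+0+0+0+0+0+0+0+0+0+0+0+0+0+0+0+0+0+0+1+0+0+0 mod 2 = 1
  c[28] = d·G[:,28] = (11010111001010110111111001)·(00000000000000000000000100) mod 2 = 0+0+0+0+0+0+0+0+0+0+0+0+0+0+0+0+0+0+0+0+0+0+0+0+0+0 mod 2 = 0
  c[29] = d·G[:,29] = (11010111001010110111111001)·(00000000000000000000000010) mod 2 = 0+0+0+0+0+0+0+0+0+0+0+0+0+0+0+0+0+0+0+0+0+0+0+0+0+0 mod 2 = 0
  c[30] = d·G[:,30] = (11010111001010110111111001)·(00000000000000000000000001) mod 2 = 0+0+0+0+0+0+0+0+0+0+0+0+0+0+0+0+0+0+0+0+0+0+0+0+0+1 mod 2 = 1
Codeword = 0011101001110010010110111111001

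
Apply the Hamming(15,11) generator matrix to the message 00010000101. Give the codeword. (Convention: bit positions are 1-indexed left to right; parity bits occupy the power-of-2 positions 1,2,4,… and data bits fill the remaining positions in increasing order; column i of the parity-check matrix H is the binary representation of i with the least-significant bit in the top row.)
Codeword c = d · G (mod 2), d = 00010000101:
  c[0] = d·G[:,0] = (00010000101)·(11011010101) mod 2 = 0+0+0+1+0+0+0+0+1+0+1 mod 2 = 1
  c[1] = d·G[:,1] = (00010000101)·(10110110011) mod 2 = 0+0+0+1+0+0+0+0+0+0+1 mod 2 = 0
  c[2] = d·G[:,2] = (00010000101)·(10000000000) mod 2 = 0+0+0+0+0+0+0+0+0+0+0 mod 2 = 0
  c[3] = d·G[:,3] = (00010000101)·(01110001111) mod 2 = 0+0+0+1+0+0+0+0+1+0+1 mod 2 = 1
  c[4] = d·G[:,4] = (00010000101)·(01000000000) mod 2 = 0+0+0+0+0+0+0+0+0+0+0 mod 2 = 0
  c[5] = d·G[:,5] = (00010000101)·(00100000000) mod 2 = 0+0+0+0+0+0+0+0+0+0+0 mod 2 = 0
  c[6] = d·G[:,6] = (00010000101)·(00010000000) mod 2 = 0+0+0+1+0+0+0+0+0+0+0 mod 2 = 1
  c[7] = d·G[:,7] = (00010000101)·(00001111111) mod 2 = 0+0+0+0+0+0+0+0+1+0+1 mod 2 = 0
  c[8] = d·G[:,8] = (00010000101)·(00001000000) mod 2 = 0+0+0+0+0+0+0+0+0+0+0 mod 2 = 0
  c[9] = d·G[:,9] = (00010000101)·(00000100000) mod 2 = 0+0+0+0+0+0+0+0+0+0+0 mod 2 = 0
  c[10] = d·G[:,10] = (00010000101)·(00000010000) mod 2 = 0+0+0+0+0+0+0+0+0+0+0 mod 2 = 0
  c[11] = d·G[:,11] = (00010000101)·(00000001000) mod 2 = 0+0+0+0+0+0+0+0+0+0+0 mod 2 = 0
  c[12] = d·G[:,12] = (00010000101)·(00000000100) mod 2 = 0+0+0+0+0+0+0+0+1+0+0 mod 2 = 1
  c[13] = d·G[:,13] = (00010000101)·(00000000010) mod 2 = 0+0+0+0+0+0+0+0+0+0+0 mod 2 = 0
  c[14] = d·G[:,14] = (00010000101)·(00000000001) mod 2 = 0+0+0+0+0+0+0+0+0+0+1 mod 2 = 1
Codeword = 100100100000101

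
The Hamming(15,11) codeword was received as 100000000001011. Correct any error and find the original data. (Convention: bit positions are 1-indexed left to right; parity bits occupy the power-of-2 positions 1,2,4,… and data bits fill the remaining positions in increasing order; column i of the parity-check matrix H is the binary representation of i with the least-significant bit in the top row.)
Syndrome s = H · r^T (mod 2), r = 100000000001011:
  s[0] = (101010101010101)·(100000000001011) mod 2 = 1+0+0+0+0+0+0+0+0+0+0+0+0+0+1 mod 2 = 0
  s[1] = (011001100110011)·(100000000001011) mod 2 = 0+0+0+0+0+0+0+0+0+0+0+0+0+1+1 mod 2 = 0
  s[2] = (000111100001111)·(100000000001011) mod 2 = 0+0+0+0+0+0+0+0+0+0+0+1+0+1+1 mod 2 = 1
  s[3] = (000000011111111)·(100000000001011) mod 2 = 0+0+0+0+0+0+0+0+0+0+0+1+0+1+1 mod 2 = 1
Syndrome = 0011
Column 12 of H equals this syndrome → error at bit 12 (1-indexed).
Flip bit 12: 100000000001011 → 100000000000011
Extract data bits at positions {3,5,6,7,9,10,11,12,13,14,15}: 00000000011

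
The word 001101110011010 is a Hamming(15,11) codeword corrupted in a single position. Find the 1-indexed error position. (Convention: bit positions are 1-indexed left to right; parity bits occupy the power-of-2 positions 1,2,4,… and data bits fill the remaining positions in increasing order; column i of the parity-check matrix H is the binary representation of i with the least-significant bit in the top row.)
Syndrome s = H · r^T (mod 2), r = 001101110011010:
  s[0] = (101010101010101)·(001101110011010) mod 2 = 0+0+1+0+0+0+1+0+0+0+1+0+0+0+0 mod 2 = 1
  s[1] = (011001100110011)·(001101110011010) mod 2 = 0+0+1+0+0+1+1+0+0+0+1+0+0+1+0 mod 2 = 1
  s[2] = (000111100001111)·(001101110011010) mod 2 = 0+0+0+1+0+1+1+0+0+0+0+1+0+1+0 mod 2 = 1
  s[3] = (000000011111111)·(001101110011010) mod 2 = 0+0+0+0+0+0+0+1+0+0+1+1+0+1+0 mod 2 = 0
Syndrome = 1110
Column i of H is the binary representation of i, so the syndrome is the binary index of the flipped bit.
Read s = 1110 with s[0] as LSB: 1·2^0 + 1·2^1 + 1·2^2 + 0·2^3 = 7.
Error is at bit position 7.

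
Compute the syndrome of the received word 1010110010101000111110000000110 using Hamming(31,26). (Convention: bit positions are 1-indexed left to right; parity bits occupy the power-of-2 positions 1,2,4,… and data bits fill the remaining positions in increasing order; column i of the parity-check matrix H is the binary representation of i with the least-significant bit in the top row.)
Syndrome s = H · r^T (mod 2), r = 1010110010101000111110000000110:
  s[0] = (1010101010101010101010101010101)·(1010110010101000111110000000110) mod 2 = 1+0+1+0+1+0+0+0+1+0+1+0+1+0+0+0+1+0+1+0+1+0+0+0+0+0+0+0+1+0+0 mod 2 = 0
  s[1] = (0110011001100110011001100110011)·(1010110010101000111110000000110) mod 2 = 0+0+1+0+0+1+0+0+0+0+1+0+0+0+0+0+0+1+1+0+0+0+0+0+0+0+0+0+0+1+0 mod 2 = 0
  s[2] = (0001111000011110000111100001111)·(1010110010101000111110000000110) mod 2 = 0+0+0+0+1+1+0+0+0+0+0+0+1+0+0+0+0+0+0+1+1+0+0+0+0+0+0+0+1+1+0 mod 2 = 1
  s[3] = (0000000111111110000000011111111)·(1010110010101000111110000000110) mod 2 = 0+0+0+0+0+0+0+0+1+0+1+0+1+0+0+0+0+0+0+0+0+0+0+0+0+0+0+0+1+1+0 mod 2 = 1
  s[4] = (0000000000000001111111111111111)·(1010110010101000111110000000110) mod 2 = 0+0+0+0+0+0+0+0+0+0+0+0+0+0+0+0+1+1+1+1+1+0+0+0+0+0+0+0+1+1+0 mod 2 = 1
Syndrome = 00111
Non-zero syndrome: error at position 28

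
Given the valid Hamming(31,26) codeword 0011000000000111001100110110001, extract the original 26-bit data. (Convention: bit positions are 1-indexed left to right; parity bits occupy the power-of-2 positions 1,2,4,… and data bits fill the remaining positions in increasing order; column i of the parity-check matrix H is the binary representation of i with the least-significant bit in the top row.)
Parity bits occupy power-of-2 positions; data bits are at positions {3,5,6,7,9,10,11,12,13,14,15,17,18,19,20,21,22,23,24,25,26,27,28,29,30,31} (1-indexed).
Extract: c[3]=1 c[5]=0 c[6]=0 c[7]=0 c[9]=0 c[10]=0 c[11]=0 c[12]=0 c[13]=0 c[14]=1 c[15]=1 c[17]=0 c[18]=0 c[19]=1 c[20]=1 c[21]=0 c[22]=0 c[23]=1 c[24]=1 c[25]=0 c[26]=1 c[27]=1 c[28]=0 c[29]=0 c[30]=0 c[31]=1
Data = 10000000011001100110110001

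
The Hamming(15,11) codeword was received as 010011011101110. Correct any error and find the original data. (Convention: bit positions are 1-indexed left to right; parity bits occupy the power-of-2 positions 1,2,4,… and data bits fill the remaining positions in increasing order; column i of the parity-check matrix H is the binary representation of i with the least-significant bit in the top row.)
Syndrome s = H · r^T (mod 2), r = 010011011101110:
  s[0] = (101010101010101)·(010011011101110) mod 2 = 0+0+0+0+1+0+0+0+1+0+0+0+1+0+0 mod 2 = 1
  s[1] = (011001100110011)·(010011011101110) mod 2 = 0+1+0+0+0+1+0+0+0+1+0+0+0+1+0 mod 2 = 0
  s[2] = (000111100001111)·(010011011101110) mod 2 = 0+0+0+0+1+1+0+0+0+0+0+1+1+1+0 mod 2 = 1
  s[3] = (000000011111111)·(010011011101110) mod 2 = 0+0+0+0+0+0+0+1+1+1+0+1+1+1+0 mod 2 = 0
Syndrome = 1010
Column 5 of H equals this syndrome → error at bit 5 (1-indexed).
Flip bit 5: 010011011101110 → 010001011101110
Extract data bits at positions {3,5,6,7,9,10,11,12,13,14,15}: 00101101110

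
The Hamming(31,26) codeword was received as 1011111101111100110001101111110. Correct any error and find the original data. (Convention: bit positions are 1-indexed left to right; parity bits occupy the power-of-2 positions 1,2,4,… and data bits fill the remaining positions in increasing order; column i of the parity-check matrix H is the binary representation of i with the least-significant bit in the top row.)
Syndrome s = H · r^T (mod 2), r = 1011111101111100110001101111110:
  s[0] = (1010101010101010101010101010101)·(1011111101111100110001101111110) mod 2 = 1+0+1+0+1+0+1+0+0+0+1+0+1+0+0+0+1+0+0+0+0+0+1+0+1+0+1+0+1+0+0 mod 2 = 1
  s[1] = (0110011001100110011001100110011)·(1011111101111100110001101111110) mod 2 = 0+0+1+0+0+1+1+0+0+1+1+0+0+1+0+0+0+1+0+0+0+1+1+0+0+1+1+0+0+1+0 mod 2 = 0
  s[2] = (0001111000011110000111100001111)·(1011111101111100110001101111110) mod 2 = 0+0+0+1+1+1+1+0+0+0+0+1+1+1+0+0+0+0+0+0+0+1+1+0+0+0+0+1+1+1+0 mod 2 = 0
  s[3] = (0000000111111110000000011111111)·(1011111101111100110001101111110) mod 2 = 0+0+0+0+0+0+0+1+0+1+1+1+1+1+0+0+0+0+0+0+0+0+0+0+1+1+1+1+1+1+0 mod 2 = 0
  s[4] = (0000000000000001111111111111111)·(1011111101111100110001101111110) mod 2 = 0+0+0+0+0+0+0+0+0+0+0+0+0+0+0+0+1+1+0+0+0+1+1+0+1+1+1+1+1+1+0 mod 2 = 0
Syndrome = 10000
Column 1 of H equals this syndrome → error at bit 1 (1-indexed).
Flip bit 1: 1011111101111100110001101111110 → 0011111101111100110001101111110
Extract data bits at positions {3,5,6,7,9,10,11,12,13,14,15,17,18,19,20,21,22,23,24,25,26,27,28,29,30,31}: 11110111110110001101111110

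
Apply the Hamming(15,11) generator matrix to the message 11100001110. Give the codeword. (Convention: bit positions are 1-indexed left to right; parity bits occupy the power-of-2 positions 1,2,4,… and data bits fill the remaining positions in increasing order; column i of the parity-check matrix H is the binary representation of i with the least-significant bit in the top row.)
Codeword c = d · G (mod 2), d = 11100001110:
  c[0] = d·G[:,0] = (11100001110)·(11011010101) mod 2 = 1+1+0+0+0+0+0+0+1+0+0 mod 2 = 1
  c[1] = d·G[:,1] = (11100001110)·(10110110011) mod 2 = 1+0+1+0+0+0+0+0+0+1+0 mod 2 = 1
  c[2] = d·G[:,2] = (11100001110)·(10000000000) mod 2 = 1+0+0+0+0+0+0+0+0+0+0 mod 2 = 1
  c[3] = d·G[:,3] = (11100001110)·(01110001111) mod 2 = 0+1+1+0+0+0+0+1+1+1+0 mod 2 = 1
  c[4] = d·G[:,4] = (11100001110)·(01000000000) mod 2 = 0+1+0+0+0+0+0+0+0+0+0 mod 2 = 1
  c[5] = d·G[:,5] = (11100001110)·(00100000000) mod 2 = 0+0+1+0+0+0+0+0+0+0+0 mod 2 = 1
  c[6] = d·G[:,6] = (11100001110)·(00010000000) mod 2 = 0+0+0+0+0+0+0+0+0+0+0 mod 2 = 0
  c[7] = d·G[:,7] = (11100001110)·(00001111111) mod 2 = 0+0+0+0+0+0+0+1+1+1+0 mod 2 = 1
  c[8] = d·G[:,8] = (11100001110)·(00001000000) mod 2 = 0+0+0+0+0+0+0+0+0+0+0 mod 2 = 0
  c[9] = d·G[:,9] = (11100001110)·(00000100000) mod 2 = 0+0+0+0+0+0+0+0+0+0+0 mod 2 = 0
  c[10] = d·G[:,10] = (11100001110)·(00000010000) mod 2 = 0+0+0+0+0+0+0+0+0+0+0 mod 2 = 0
  c[11] = d·G[:,11] = (11100001110)·(00000001000) mod 2 = 0+0+0+0+0+0+0+1+0+0+0 mod 2 = 1
  c[12] = d·G[:,12] = (11100001110)·(00000000100) mod 2 = 0+0+0+0+0+0+0+0+1+0+0 mod 2 = 1
  c[13] = d·G[:,13] = (11100001110)·(00000000010) mod 2 = 0+0+0+0+0+0+0+0+0+1+0 mod 2 = 1
  c[14] = d·G[:,14] = (11100001110)·(00000000001) mod 2 = 0+0+0+0+0+0+0+0+0+0+0 mod 2 = 0
Codeword = 111111010001110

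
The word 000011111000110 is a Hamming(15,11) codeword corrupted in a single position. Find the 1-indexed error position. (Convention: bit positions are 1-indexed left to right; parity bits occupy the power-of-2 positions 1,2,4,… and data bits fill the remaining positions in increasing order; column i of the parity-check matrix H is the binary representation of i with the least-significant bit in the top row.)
Syndrome s = H · r^T (mod 2), r = 000011111000110:
  s[0] = (101010101010101)·(000011111000110) mod 2 = 0+0+0+0+1+0+1+0+1+0+0+0+1+0+0 mod 2 = 0
  s[1] = (011001100110011)·(000011111000110) mod 2 = 0+0+0+0+0+1+1+0+0+0+0+0+0+1+0 mod 2 = 1
  s[2] = (000111100001111)·(000011111000110) mod 2 = 0+0+0+0+1+1+1+0+0+0+0+0+1+1+0 mod 2 = 1
  s[3] = (000000011111111)·(000011111000110) mod 2 = 0+0+0+0+0+0+0+1+1+0+0+0+1+1+0 mod 2 = 0
Syndrome = 0110
Column i of H is the binary representation of i, so the syndrome is the binary index of the flipped bit.
Read s = 0110 with s[0] as LSB: 0·2^0 + 1·2^1 + 1·2^2 + 0·2^3 = 6.
Error is at bit position 6.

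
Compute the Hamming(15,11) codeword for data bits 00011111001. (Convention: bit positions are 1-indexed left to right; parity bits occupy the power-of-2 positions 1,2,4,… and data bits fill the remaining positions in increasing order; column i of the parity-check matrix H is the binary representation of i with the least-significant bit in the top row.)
Codeword c = d · G (mod 2), d = 00011111001:
  c[0] = d·G[:,0] = (00011111001)·(11011010101) mod 2 = 0+0+0+1+1+0+1+0+0+0+1 mod 2 = 0
  c[1] = d·G[:,1] = (00011111001)·(10110110011) mod 2 = 0+0+0+1+0+1+1+0+0+0+1 mod 2 = 0
  c[2] = d·G[:,2] = (00011111001)·(10000000000) mod 2 = 0+0+0+0+0+0+0+0+0+0+0 mod 2 = 0
  c[3] = d·G[:,3] = (00011111001)·(01110001111) mod 2 = 0+0+0+1+0+0+0+1+0+0+1 mod 2 = 1
  c[4] = d·G[:,4] = (00011111001)·(01000000000) mod 2 = 0+0+0+0+0+0+0+0+0+0+0 mod 2 = 0
  c[5] = d·G[:,5] = (00011111001)·(00100000000) mod 2 = 0+0+0+0+0+0+0+0+0+0+0 mod 2 = 0
  c[6] = d·G[:,6] = (00011111001)·(00010000000) mod 2 = 0+0+0+1+0+0+0+0+0+0+0 mod 2 = 1
  c[7] = d·G[:,7] = (00011111001)·(00001111111) mod 2 = 0+0+0+0+1+1+1+1+0+0+1 mod 2 = 1
  c[8] = d·G[:,8] = (00011111001)·(00001000000) mod 2 = 0+0+0+0+1+0+0+0+0+0+0 mod 2 = 1
  c[9] = d·G[:,9] = (00011111001)·(00000100000) mod 2 = 0+0+0+0+0+1+0+0+0+0+0 mod 2 = 1
  c[10] = d·G[:,10] = (00011111001)·(00000010000) mod 2 = 0+0+0+0+0+0+1+0+0+0+0 mod 2 = 1
  c[11] = d·G[:,11] = (00011111001)·(00000001000) mod 2 = 0+0+0+0+0+0+0+1+0+0+0 mod 2 = 1
  c[12] = d·G[:,12] = (00011111001)·(00000000100) mod 2 = 0+0+0+0+0+0+0+0+0+0+0 mod 2 = 0
  c[13] = d·G[:,13] = (00011111001)·(00000000010) mod 2 = 0+0+0+0+0+0+0+0+0+0+0 mod 2 = 0
  c[14] = d·G[:,14] = (00011111001)·(00000000001) mod 2 = 0+0+0+0+0+0+0+0+0+0+1 mod 2 = 1
Codeword = 000100111111001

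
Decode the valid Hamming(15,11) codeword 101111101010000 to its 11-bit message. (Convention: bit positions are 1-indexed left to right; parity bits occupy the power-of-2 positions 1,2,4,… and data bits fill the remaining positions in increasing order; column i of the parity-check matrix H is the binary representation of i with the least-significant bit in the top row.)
Parity bits occupy power-of-2 positions; data bits are at positions {3,5,6,7,9,10,11,12,13,14,15} (1-indexed).
Extract: c[3]=1 c[5]=1 c[6]=1 c[7]=1 c[9]=1 c[10]=0 c[11]=1 c[12]=0 c[13]=0 c[14]=0 c[15]=0
Data = 11111010000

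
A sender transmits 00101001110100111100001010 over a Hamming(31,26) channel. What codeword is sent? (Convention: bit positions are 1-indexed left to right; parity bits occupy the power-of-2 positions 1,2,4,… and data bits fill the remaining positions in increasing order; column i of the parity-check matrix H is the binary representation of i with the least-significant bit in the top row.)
Codeword c = d · G (mod 2), d = 00101001110100111100001010:
  c[0] = d·G[:,0] = (00101001110100111100001010)·(11011010101101010101010101) mod 2 = 0+0+0+0+1+0+0+0+1+0+0+1+0+0+0+1+0+1+0+0+0+0+0+0+0+0 mod 2 = 1
  c[1] = d·G[:,1] = (00101001110100111100001010)·(10110110011011001100110011) mod 2 = 0+0+1+0+0+0+0+0+0+1+0+0+0+0+0+0+1+1+0+0+0+0+0+0+1+0 mod 2 = 1
  c[2] = d·G[:,2] = (00101001110100111100001010)·(10000000000000000000000000) mod 2 = 0+0+0+0+0+0+0+0+0+0+0+0+0+0+0+0+0+0+0+0+0+0+0+0+0+0 mod 2 = 0
  c[3] = d·G[:,3] = (00101001110100111100001010)·(01110001111000111100001111) mod 2 = 0+0+1+0+0+0+0+1+1+1+0+0+0+0+1+1+1+1+0+0+0+0+1+0+1+0 mod 2 = 0
  c[4] = d·G[:,4] = (00101001110100111100001010)·(01000000000000000000000000) mod 2 = 0+0+0+0+0+0+0+0+0+0+0+0+0+0+0+0+0+0+0+0+0+0+0+0+0+0 mod 2 = 0
  c[5] = d·G[:,5] = (00101001110100111100001010)·(00100000000000000000000000) mod 2 = 0+0+1+0+0+0+0+0+0+0+0+0+0+0+0+0+0+0+0+0+0+0+0+0+0+0 mod 2 = 1
  c[6] = d·G[:,6] = (00101001110100111100001010)·(00010000000000000000000000) mod 2 = 0+0+0+0+0+0+0+0+0+0+0+0+0+0+0+0+0+0+0+0+0+0+0+0+0+0 mod 2 = 0
  c[7] = d·G[:,7] = (00101001110100111100001010)·(00001111111000000011111111) mod 2 = 0+0+0+0+1+0+0+1+1+1+0+0+0+0+0+0+0+0+0+0+0+0+1+0+1+0 mod 2 = 0
  c[8] = d·G[:,8] = (00101001110100111100001010)·(00001000000000000000000000) mod 2 = 0+0+0+0+1+0+0+0+0+0+0+0+0+0+0+0+0+0+0+0+0+0+0+0+0+0 mod 2 = 1
  c[9] = d·G[:,9] = (00101001110100111100001010)·(00000100000000000000000000) mod 2 = 0+0+0+0+0+0+0+0+0+0+0+0+0+0+0+0+0+0+0+0+0+0+0+0+0+0 mod 2 = 0
  c[10] = d·G[:,10] = (00101001110100111100001010)·(00000010000000000000000000) mod 2 = 0+0+0+0+0+0+0+0+0+0+0+0+0+0+0+0+0+0+0+0+0+0+0+0+0+0 mod 2 = 0
  c[11] = d·G[:,11] = (00101001110100111100001010)·(00000001000000000000000000) mod 2 = 0+0+0+0+0+0+0+1+0+0+0+0+0+0+0+0+0+0+0+0+0+0+0+0+0+0 mod 2 = 1
  c[12] = d·G[:,12] = (00101001110100111100001010)·(00000000100000000000000000) mod 2 = 0+0+0+0+0+0+0+0+1+0+0+0+0+0+0+0+0+0+0+0+0+0+0+0+0+0 mod 2 = 1
  c[13] = d·G[:,13] = (00101001110100111100001010)·(00000000010000000000000000) mod 2 = 0+0+0+0+0+0+0+0+0+1+0+0+0+0+0+0+0+0+0+0+0+0+0+0+0+0 mod 2 = 1
  c[14] = d·G[:,14] = (00101001110100111100001010)·(00000000001000000000000000) mod 2 = 0+0+0+0+0+0+0+0+0+0+0+0+0+0+0+0+0+0+0+0+0+0+0+0+0+0 mod 2 = 0
  c[15] = d·G[:,15] = (00101001110100111100001010)·(00000000000111111111111111) mod 2 = 0+0+0+0+0+0+0+0+0+0+0+1+0+0+1+1+1+1+0+0+0+0+1+0+1+0 mod 2 = 1
  c[16] = d·G[:,16] = (00101001110100111100001010)·(00000000000100000000000000) mod 2 = 0+0+0+0+0+0+0+0+0+0+0+1+0+0+0+0+0+0+0+0+0+0+0+0+0+0 mod 2 = 1
  c[17] = d·G[:,17] = (00101001110100111100001010)·(00000000000010000000000000) mod 2 = 0+0+0+0+0+0+0+0+0+0+0+0+0+0+0+0+0+0+0+0+0+0+0+0+0+0 mod 2 = 0
  c[18] = d·G[:,18] = (00101001110100111100001010)·(00000000000001000000000000) mod 2 = 0+0+0+0+0+0+0+0+0+0+0+0+0+0+0+0+0+0+0+0+0+0+0+0+0+0 mod 2 = 0
  c[19] = d·G[:,19] = (00101001110100111100001010)·(00000000000000100000000000) mod 2 = 0+0+0+0+0+0+0+0+0+0+0+0+0+0+1+0+0+0+0+0+0+0+0+0+0+0 mod 2 = 1
  c[20] = d·G[:,20] = (00101001110100111100001010)·(00000000000000010000000000) mod 2 = 0+0+0+0+0+0+0+0+0+0+0+0+0+0+0+1+0+0+0+0+0+0+0+0+0+0 mod 2 = 1
  c[21] = d·G[:,21] = (00101001110100111100001010)·(00000000000000001000000000) mod 2 = 0+0+0+0+0+0+0+0+0+0+0+0+0+0+0+0+1+0+0+0+0+0+0+0+0+0 mod 2 = 1
  c[22] = d·G[:,22] = (00101001110100111100001010)·(00000000000000000100000000) mod 2 = 0+0+0+0+0+0+0+0+0+0+0+0+0+0+0+0+0+1+0+0+0+0+0+0+0+0 mod 2 = 1
  c[23] = d·G[:,23] = (00101001110100111100001010)·(00000000000000000010000000) mod 2 = 0+0+0+0+0+0+0+0+0+0+0+0+0+0+0+0+0+0+0+0+0+0+0+0+0+0 mod 2 = 0
  c[24] = d·G[:,24] = (00101001110100111100001010)·(00000000000000000001000000) mod 2 = 0+0+0+0+0+0+0+0+0+0+0+0+0+0+0+0+0+0+0+0+0+0+0+0+0+0 mod 2 = 0
  c[25] = d·G[:,25] = (00101001110100111100001010)·(00000000000000000000100000) mod 2 = 0+0+0+0+0+0+0+0+0+0+0+0+0+0+0+0+0+0+0+0+0+0+0+0+0+0 mod 2 = 0
  c[26] = d·G[:,26] = (00101001110100111100001010)·(00000000000000000000010000) mod 2 = 0+0+0+0+0+0+0+0+0+0+0+0+0+0+0+0+0+0+0+0+0+0+0+0+0+0 mod 2 = 0
  c[27] = d·G[:,27] = (00101001110100111100001010)·(00000000000000000000001000) mod 2 = 0+0+0+0+0+0+0+0+0+0+0+0+0+0+0+0+0+0+0+0+0+0+1+0+0+0 mod 2 = 1
  c[28] = d·G[:,28] = (00101001110100111100001010)·(00000000000000000000000100) mod 2 = 0+0+0+0+0+0+0+0+0+0+0+0+0+0+0+0+0+0+0+0+0+0+0+0+0+0 mod 2 = 0
  c[29] = d·G[:,29] = (00101001110100111100001010)·(00000000000000000000000010) mod 2 = 0+0+0+0+0+0+0+0+0+0+0+0+0+0+0+0+0+0+0+0+0+0+0+0+1+0 mod 2 = 1
  c[30] = d·G[:,30] = (00101001110100111100001010)·(00000000000000000000000001) mod 2 = 0+0+0+0+0+0+0+0+0+0+0+0+0+0+0+0+0+0+0+0+0+0+0+0+0+0 mod 2 = 0
Codeword = 1100010010011101100111100001010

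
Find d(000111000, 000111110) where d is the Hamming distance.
XOR = 000000110, count of 1s = 2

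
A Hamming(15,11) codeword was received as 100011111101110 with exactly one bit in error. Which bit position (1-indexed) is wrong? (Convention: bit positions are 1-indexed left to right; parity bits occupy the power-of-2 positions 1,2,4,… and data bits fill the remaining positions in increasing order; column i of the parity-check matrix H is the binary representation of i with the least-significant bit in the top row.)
Syndrome s = H · r^T (mod 2), r = 100011111101110:
  s[0] = (101010101010101)·(100011111101110) mod 2 = 1+0+0+0+1+0+1+0+1+0+0+0+1+0+0 mod 2 = 1
  s[1] = (011001100110011)·(100011111101110) mod 2 = 0+0+0+0+0+1+1+0+0+1+0+0+0+1+0 mod 2 = 0
  s[2] = (000111100001111)·(100011111101110) mod 2 = 0+0+0+0+1+1+1+0+0+0+0+1+1+1+0 mod 2 = 0
  s[3] = (000000011111111)·(100011111101110) mod 2 = 0+0+0+0+0+0+0+1+1+1+0+1+1+1+0 mod 2 = 0
Syndrome = 1000
Column i of H is the binary representation of i, so the syndrome is the binary index of the flipped bit.
Read s = 1000 with s[0] as LSB: 1·2^0 + 0·2^1 + 0·2^2 + 0·2^3 = 1.
Error is at bit position 1.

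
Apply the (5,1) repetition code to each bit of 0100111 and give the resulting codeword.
Repeat each bit 5× and concatenate:
0→00000  1→11111  0→00000  0→00000  1→11111  1→11111  1→11111
Codeword = 00000111110000000000111111111111111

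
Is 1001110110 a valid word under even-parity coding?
Sum of all bits: 1+0+0+1+1+1+0+1+1+0 = 6; 6 mod 2 = 0. Result is 0 → valid parity.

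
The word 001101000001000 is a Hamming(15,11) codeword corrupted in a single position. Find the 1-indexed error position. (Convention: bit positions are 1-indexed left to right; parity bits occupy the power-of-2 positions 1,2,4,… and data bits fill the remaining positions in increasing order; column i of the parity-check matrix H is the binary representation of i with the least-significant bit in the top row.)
Syndrome s = H · r^T (mod 2), r = 001101000001000:
  s[0] = (101010101010101)·(001101000001000) mod 2 = 0+0+1+0+0+0+0+0+0+0+0+0+0+0+0 mod 2 = 1
  s[1] = (011001100110011)·(001101000001000) mod 2 = 0+0+1+0+0+1+0+0+0+0+0+0+0+0+0 mod 2 = 0
  s[2] = (000111100001111)·(001101000001000) mod 2 = 0+0+0+1+0+1+0+0+0+0+0+1+0+0+0 mod 2 = 1
  s[3] = (000000011111111)·(001101000001000) mod 2 = 0+0+0+0+0+0+0+0+0+0+0+1+0+0+0 mod 2 = 1
Syndrome = 1011
Column i of H is the binary representation of i, so the syndrome is the binary index of the flipped bit.
Read s = 1011 with s[0] as LSB: 1·2^0 + 0·2^1 + 1·2^2 + 1·2^3 = 13.
Error is at bit position 13.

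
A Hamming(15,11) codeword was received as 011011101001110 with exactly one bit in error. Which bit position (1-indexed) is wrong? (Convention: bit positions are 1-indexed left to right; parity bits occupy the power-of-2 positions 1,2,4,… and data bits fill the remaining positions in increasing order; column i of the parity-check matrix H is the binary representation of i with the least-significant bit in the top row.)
Syndrome s = H · r^T (mod 2), r = 011011101001110:
  s[0] = (101010101010101)·(011011101001110) mod 2 = 0+0+1+0+1+0+1+0+1+0+0+0+1+0+0 mod 2 = 1
  s[1] = (011001100110011)·(011011101001110) mod 2 = 0+1+1+0+0+1+1+0+0+0+0+0+0+1+0 mod 2 = 1
  s[2] = (000111100001111)·(011011101001110) mod 2 = 0+0+0+0+1+1+1+0+0+0+0+1+1+1+0 mod 2 = 0
  s[3] = (000000011111111)·(011011101001110) mod 2 = 0+0+0+0+0+0+0+0+1+0+0+1+1+1+0 mod 2 = 0
Syndrome = 1100
Column i of H is the binary representation of i, so the syndrome is the binary index of the flipped bit.
Read s = 1100 with s[0] as LSB: 1·2^0 + 1·2^1 + 0·2^2 + 0·2^3 = 3.
Error is at bit position 3.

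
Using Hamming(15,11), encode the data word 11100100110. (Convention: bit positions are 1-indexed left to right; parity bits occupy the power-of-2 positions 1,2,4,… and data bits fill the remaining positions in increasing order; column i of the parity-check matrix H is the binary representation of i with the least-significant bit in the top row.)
Codeword c = d · G (mod 2), d = 11100100110:
  c[0] = d·G[:,0] = (11100100110)·(11011010101) mod 2 = 1+1+0+0+0+0+0+0+1+0+0 mod 2 = 1
  c[1] = d·G[:,1] = (11100100110)·(10110110011) mod 2 = 1+0+1+0+0+1+0+0+0+1+0 mod 2 = 0
  c[2] = d·G[:,2] = (11100100110)·(10000000000) mod 2 = 1+0+0+0+0+0+0+0+0+0+0 mod 2 = 1
  c[3] = d·G[:,3] = (11100100110)·(01110001111) mod 2 = 0+1+1+0+0+0+0+0+1+1+0 mod 2 = 0
  c[4] = d·G[:,4] = (11100100110)·(01000000000) mod 2 = 0+1+0+0+0+0+0+0+0+0+0 mod 2 = 1
  c[5] = d·G[:,5] = (11100100110)·(00100000000) mod 2 = 0+0+1+0+0+0+0+0+0+0+0 mod 2 = 1
  c[6] = d·G[:,6] = (11100100110)·(00010000000) mod 2 = 0+0+0+0+0+0+0+0+0+0+0 mod 2 = 0
  c[7] = d·G[:,7] = (11100100110)·(00001111111) mod 2 = 0+0+0+0+0+1+0+0+1+1+0 mod 2 = 1
  c[8] = d·G[:,8] = (11100100110)·(00001000000) mod 2 = 0+0+0+0+0+0+0+0+0+0+0 mod 2 = 0
  c[9] = d·G[:,9] = (11100100110)·(00000100000) mod 2 = 0+0+0+0+0+1+0+0+0+0+0 mod 2 = 1
  c[10] = d·G[:,10] = (11100100110)·(00000010000) mod 2 = 0+0+0+0+0+0+0+0+0+0+0 mod 2 = 0
  c[11] = d·G[:,11] = (11100100110)·(00000001000) mod 2 = 0+0+0+0+0+0+0+0+0+0+0 mod 2 = 0
  c[12] = d·G[:,12] = (11100100110)·(00000000100) mod 2 = 0+0+0+0+0+0+0+0+1+0+0 mod 2 = 1
  c[13] = d·G[:,13] = (11100100110)·(00000000010) mod 2 = 0+0+0+0+0+0+0+0+0+1+0 mod 2 = 1
  c[14] = d·G[:,14] = (11100100110)·(00000000001) mod 2 = 0+0+0+0+0+0+0+0+0+0+0 mod 2 = 0
Codeword = 101011010100110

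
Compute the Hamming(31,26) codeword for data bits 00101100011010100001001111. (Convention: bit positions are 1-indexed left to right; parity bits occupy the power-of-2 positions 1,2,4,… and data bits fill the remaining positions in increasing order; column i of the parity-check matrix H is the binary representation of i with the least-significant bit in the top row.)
Codeword c = d · G (mod 2), d = 00101100011010100001001111:
  c[0] = d·G[:,0] = (00101100011010100001001111)·(11011010101101010101010101) mod 2 = 0+0+0+0+1+0+0+0+0+0+1+0+0+0+0+0+0+0+0+1+0+0+0+1+0+1 mod 2 = 1
  c[1] = d·G[:,1] = (00101100011010100001001111)·(10110110011011001100110011) mod 2 = 0+0+1+0+0+1+0+0+0+1+1+0+1+0+0+0+0+0+0+0+0+0+0+0+1+1 mod 2 = 1
  c[2] = d·G[:,2] = (00101100011010100001001111)·(10000000000000000000000000) mod 2 = 0+0+0+0+0+0+0+0+0+0+0+0+0+0+0+0+0+0+0+0+0+0+0+0+0+0 mod 2 = 0
  c[3] = d·G[:,3] = (00101100011010100001001111)·(01110001111000111100001111) mod 2 = 0+0+1+0+0+0+0+0+0+1+1+0+0+0+1+0+0+0+0+0+0+0+1+1+1+1 mod 2 = 0
  c[4] = d·G[:,4] = (00101100011010100001001111)·(01000000000000000000000000) mod 2 = 0+0+0+0+0+0+0+0+0+0+0+0+0+0+0+0+0+0+0+0+0+0+0+0+0+0 mod 2 = 0
  c[5] = d·G[:,5] = (00101100011010100001001111)·(00100000000000000000000000) mod 2 = 0+0+1+0+0+0+0+0+0+0+0+0+0+0+0+0+0+0+0+0+0+0+0+0+0+0 mod 2 = 1
  c[6] = d·G[:,6] = (00101100011010100001001111)·(00010000000000000000000000) mod 2 = 0+0+0+0+0+0+0+0+0+0+0+0+0+0+0+0+0+0+0+0+0+0+0+0+0+0 mod 2 = 0
  c[7] = d·G[:,7] = (00101100011010100001001111)·(00001111111000000011111111) mod 2 = 0+0+0+0+1+1+0+0+0+1+1+0+0+0+0+0+0+0+0+1+0+0+1+1+1+1 mod 2 = 1
  c[8] = d·G[:,8] = (00101100011010100001001111)·(00001000000000000000000000) mod 2 = 0+0+0+0+1+0+0+0+0+0+0+0+0+0+0+0+0+0+0+0+0+0+0+0+0+0 mod 2 = 1
  c[9] = d·G[:,9] = (00101100011010100001001111)·(00000100000000000000000000) mod 2 = 0+0+0+0+0+1+0+0+0+0+0+0+0+0+0+0+0+0+0+0+0+0+0+0+0+0 mod 2 = 1
  c[10] = d·G[:,10] = (00101100011010100001001111)·(00000010000000000000000000) mod 2 = 0+0+0+0+0+0+0+0+0+0+0+0+0+0+0+0+0+0+0+0+0+0+0+0+0+0 mod 2 = 0
  c[11] = d·G[:,11] = (00101100011010100001001111)·(00000001000000000000000000) mod 2 = 0+0+0+0+0+0+0+0+0+0+0+0+0+0+0+0+0+0+0+0+0+0+0+0+0+0 mod 2 = 0
  c[12] = d·G[:,12] = (00101100011010100001001111)·(00000000100000000000000000) mod 2 = 0+0+0+0+0+0+0+0+0+0+0+0+0+0+0+0+0+0+0+0+0+0+0+0+0+0 mod 2 = 0
  c[13] = d·G[:,13] = (00101100011010100001001111)·(00000000010000000000000000) mod 2 = 0+0+0+0+0+0+0+0+0+1+0+0+0+0+0+0+0+0+0+0+0+0+0+0+0+0 mod 2 = 1
  c[14] = d·G[:,14] = (00101100011010100001001111)·(00000000001000000000000000) mod 2 = 0+0+0+0+0+0+0+0+0+0+1+0+0+0+0+0+0+0+0+0+0+0+0+0+0+0 mod 2 = 1
  c[15] = d·G[:,15] = (00101100011010100001001111)·(00000000000111111111111111) mod 2 = 0+0+0+0+0+0+0+0+0+0+0+0+1+0+1+0+0+0+0+1+0+0+1+1+1+1 mod 2 = 1
  c[16] = d·G[:,16] = (00101100011010100001001111)·(00000000000100000000000000) mod 2 = 0+0+0+0+0+0+0+0+0+0+0+0+0+0+0+0+0+0+0+0+0+0+0+0+0+0 mod 2 = 0
  c[17] = d·G[:,17] = (00101100011010100001001111)·(00000000000010000000000000) mod 2 = 0+0+0+0+0+0+0+0+0+0+0+0+1+0+0+0+0+0+0+0+0+0+0+0+0+0 mod 2 = 1
  c[18] = d·G[:,18] = (00101100011010100001001111)·(00000000000001000000000000) mod 2 = 0+0+0+0+0+0+0+0+0+0+0+0+0+0+0+0+0+0+0+0+0+0+0+0+0+0 mod 2 = 0
  c[19] = d·G[:,19] = (00101100011010100001001111)·(00000000000000100000000000) mod 2 = 0+0+0+0+0+0+0+0+0+0+0+0+0+0+1+0+0+0+0+0+0+0+0+0+0+0 mod 2 = 1
  c[20] = d·G[:,20] = (00101100011010100001001111)·(00000000000000010000000000) mod 2 = 0+0+0+0+0+0+0+0+0+0+0+0+0+0+0+0+0+0+0+0+0+0+0+0+0+0 mod 2 = 0
  c[21] = d·G[:,21] = (00101100011010100001001111)·(00000000000000001000000000) mod 2 = 0+0+0+0+0+0+0+0+0+0+0+0+0+0+0+0+0+0+0+0+0+0+0+0+0+0 mod 2 = 0
  c[22] = d·G[:,22] = (00101100011010100001001111)·(00000000000000000100000000) mod 2 = 0+0+0+0+0+0+0+0+0+0+0+0+0+0+0+0+0+0+0+0+0+0+0+0+0+0 mod 2 = 0
  c[23] = d·G[:,23] = (00101100011010100001001111)·(00000000000000000010000000) mod 2 = 0+0+0+0+0+0+0+0+0+0+0+0+0+0+0+0+0+0+0+0+0+0+0+0+0+0 mod 2 = 0
  c[24] = d·G[:,24] = (00101100011010100001001111)·(00000000000000000001000000) mod 2 = 0+0+0+0+0+0+0+0+0+0+0+0+0+0+0+0+0+0+0+1+0+0+0+0+0+0 mod 2 = 1
  c[25] = d·G[:,25] = (00101100011010100001001111)·(00000000000000000000100000) mod 2 = 0+0+0+0+0+0+0+0+0+0+0+0+0+0+0+0+0+0+0+0+0+0+0+0+0+0 mod 2 = 0
  c[26] = d·G[:,26] = (00101100011010100001001111)·(00000000000000000000010000) mod 2 = 0+0+0+0+0+0+0+0+0+0+0+0+0+0+0+0+0+0+0+0+0+0+0+0+0+0 mod 2 = 0
  c[27] = d·G[:,27] = (00101100011010100001001111)·(00000000000000000000001000) mod 2 = 0+0+0+0+0+0+0+0+0+0+0+0+0+0+0+0+0+0+0+0+0+0+1+0+0+0 mod 2 = 1
  c[28] = d·G[:,28] = (00101100011010100001001111)·(00000000000000000000000100) mod 2 = 0+0+0+0+0+0+0+0+0+0+0+0+0+0+0+0+0+0+0+0+0+0+0+1+0+0 mod 2 = 1
  c[29] = d·G[:,29] = (00101100011010100001001111)·(00000000000000000000000010) mod 2 = 0+0+0+0+0+0+0+0+0+0+0+0+0+0+0+0+0+0+0+0+0+0+0+0+1+0 mod 2 = 1
  c[30] = d·G[:,30] = (00101100011010100001001111)·(00000000000000000000000001) mod 2 = 0+0+0+0+0+0+0+0+0+0+0+0+0+0+0+0+0+0+0+0+0+0+0+0+0+1 mod 2 = 1
Codeword = 1100010111000111010100001001111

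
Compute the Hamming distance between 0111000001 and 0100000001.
XOR = 0011000000, count of 1s = 2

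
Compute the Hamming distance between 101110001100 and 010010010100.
XOR = 111100011000, count of 1s = 6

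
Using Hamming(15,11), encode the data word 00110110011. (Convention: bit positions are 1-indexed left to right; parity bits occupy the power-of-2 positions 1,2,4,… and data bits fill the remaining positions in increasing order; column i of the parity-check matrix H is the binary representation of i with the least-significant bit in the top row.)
Codeword c = d · G (mod 2), d = 00110110011:
  c[0] = d·G[:,0] = (00110110011)·(11011010101) mod 2 = 0+0+0+1+0+0+1+0+0+0+1 mod 2 = 1
  c[1] = d·G[:,1] = (00110110011)·(10110110011) mod 2 = 0+0+1+1+0+1+1+0+0+1+1 mod 2 = 0
  c[2] = d·G[:,2] = (00110110011)·(10000000000) mod 2 = 0+0+0+0+0+0+0+0+0+0+0 mod 2 = 0
  c[3] = d·G[:,3] = (00110110011)·(01110001111) mod 2 = 0+0+1+1+0+0+0+0+0+1+1 mod 2 = 0
  c[4] = d·G[:,4] = (00110110011)·(01000000000) mod 2 = 0+0+0+0+0+0+0+0+0+0+0 mod 2 = 0
  c[5] = d·G[:,5] = (00110110011)·(00100000000) mod 2 = 0+0+1+0+0+0+0+0+0+0+0 mod 2 = 1
  c[6] = d·G[:,6] = (00110110011)·(00010000000) mod 2 = 0+0+0+1+0+0+0+0+0+0+0 mod 2 = 1
  c[7] = d·G[:,7] = (00110110011)·(00001111111) mod 2 = 0+0+0+0+0+1+1+0+0+1+1 mod 2 = 0
  c[8] = d·G[:,8] = (00110110011)·(00001000000) mod 2 = 0+0+0+0+0+0+0+0+0+0+0 mod 2 = 0
  c[9] = d·G[:,9] = (00110110011)·(00000100000) mod 2 = 0+0+0+0+0+1+0+0+0+0+0 mod 2 = 1
  c[10] = d·G[:,10] = (00110110011)·(00000010000) mod 2 = 0+0+0+0+0+0+1+0+0+0+0 mod 2 = 1
  c[11] = d·G[:,11] = (00110110011)·(00000001000) mod 2 = 0+0+0+0+0+0+0+0+0+0+0 mod 2 = 0
  c[12] = d·G[:,12] = (00110110011)·(00000000100) mod 2 = 0+0+0+0+0+0+0+0+0+0+0 mod 2 = 0
  c[13] = d·G[:,13] = (00110110011)·(00000000010) mod 2 = 0+0+0+0+0+0+0+0+0+1+0 mod 2 = 1
  c[14] = d·G[:,14] = (00110110011)·(00000000001) mod 2 = 0+0+0+0+0+0+0+0+0+0+1 mod 2 = 1
Codeword = 100001100110011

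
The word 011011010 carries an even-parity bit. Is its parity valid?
Sum of all bits: 0+1+1+0+1+1+0+1+0 = 5; 5 mod 2 = 1. Result is 1 → parity error detected.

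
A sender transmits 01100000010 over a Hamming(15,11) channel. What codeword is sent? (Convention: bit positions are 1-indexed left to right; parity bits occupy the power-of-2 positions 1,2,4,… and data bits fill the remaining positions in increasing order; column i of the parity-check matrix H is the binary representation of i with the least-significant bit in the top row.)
Codeword c = d · G (mod 2), d = 01100000010:
  c[0] = d·G[:,0] = (01100000010)·(11011010101) mod 2 = 0+1+0+0+0+0+0+0+0+0+0 mod 2 = 1
  c[1] = d·G[:,1] = (01100000010)·(10110110011) mod 2 = 0+0+1+0+0+0+0+0+0+1+0 mod 2 = 0
  c[2] = d·G[:,2] = (01100000010)·(10000000000) mod 2 = 0+0+0+0+0+0+0+0+0+0+0 mod 2 = 0
  c[3] = d·G[:,3] = (01100000010)·(01110001111) mod 2 = 0+1+1+0+0+0+0+0+0+1+0 mod 2 = 1
  c[4] = d·G[:,4] = (01100000010)·(01000000000) mod 2 = 0+1+0+0+0+0+0+0+0+0+0 mod 2 = 1
  c[5] = d·G[:,5] = (01100000010)·(00100000000) mod 2 = 0+0+1+0+0+0+0+0+0+0+0 mod 2 = 1
  c[6] = d·G[:,6] = (01100000010)·(00010000000) mod 2 = 0+0+0+0+0+0+0+0+0+0+0 mod 2 = 0
  c[7] = d·G[:,7] = (01100000010)·(00001111111) mod 2 = 0+0+0+0+0+0+0+0+0+1+0 mod 2 = 1
  c[8] = d·G[:,8] = (01100000010)·(00001000000) mod 2 = 0+0+0+0+0+0+0+0+0+0+0 mod 2 = 0
  c[9] = d·G[:,9] = (01100000010)·(00000100000) mod 2 = 0+0+0+0+0+0+0+0+0+0+0 mod 2 = 0
  c[10] = d·G[:,10] = (01100000010)·(00000010000) mod 2 = 0+0+0+0+0+0+0+0+0+0+0 mod 2 = 0
  c[11] = d·G[:,11] = (01100000010)·(00000001000) mod 2 = 0+0+0+0+0+0+0+0+0+0+0 mod 2 = 0
  c[12] = d·G[:,12] = (01100000010)·(00000000100) mod 2 = 0+0+0+0+0+0+0+0+0+0+0 mod 2 = 0
  c[13] = d·G[:,13] = (01100000010)·(00000000010) mod 2 = 0+0+0+0+0+0+0+0+0+1+0 mod 2 = 1
  c[14] = d·G[:,14] = (01100000010)·(00000000001) mod 2 = 0+0+0+0+0+0+0+0+0+0+0 mod 2 = 0
Codeword = 100111010000010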